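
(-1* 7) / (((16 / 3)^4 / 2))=-567 / 32768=-0.02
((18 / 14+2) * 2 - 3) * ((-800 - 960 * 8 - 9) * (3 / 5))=-127335 / 7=-18190.71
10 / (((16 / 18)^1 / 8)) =90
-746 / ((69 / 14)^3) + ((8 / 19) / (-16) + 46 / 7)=27425785 / 87383394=0.31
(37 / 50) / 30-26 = -38963 / 1500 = -25.98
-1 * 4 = -4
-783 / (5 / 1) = -783 / 5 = -156.60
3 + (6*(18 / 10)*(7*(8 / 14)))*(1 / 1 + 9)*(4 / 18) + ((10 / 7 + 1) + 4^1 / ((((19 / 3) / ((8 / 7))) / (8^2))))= 19634 / 133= 147.62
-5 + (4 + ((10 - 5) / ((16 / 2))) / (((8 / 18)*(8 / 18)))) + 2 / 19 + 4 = 15247 / 2432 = 6.27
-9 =-9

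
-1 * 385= -385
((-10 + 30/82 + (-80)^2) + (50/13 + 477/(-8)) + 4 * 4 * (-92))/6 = 6911357/8528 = 810.43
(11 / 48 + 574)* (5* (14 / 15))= 192941 / 72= 2679.74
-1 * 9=-9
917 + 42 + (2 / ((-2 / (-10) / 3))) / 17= 16333 / 17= 960.76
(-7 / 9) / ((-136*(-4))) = -7 / 4896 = -0.00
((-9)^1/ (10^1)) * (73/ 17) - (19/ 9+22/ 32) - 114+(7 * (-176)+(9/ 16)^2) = -264843619/ 195840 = -1352.35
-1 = -1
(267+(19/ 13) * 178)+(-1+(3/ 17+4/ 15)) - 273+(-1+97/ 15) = 858796/ 3315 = 259.06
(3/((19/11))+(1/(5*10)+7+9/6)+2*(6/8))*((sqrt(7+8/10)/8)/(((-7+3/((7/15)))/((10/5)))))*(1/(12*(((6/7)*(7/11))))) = -95557*sqrt(195)/608000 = -2.19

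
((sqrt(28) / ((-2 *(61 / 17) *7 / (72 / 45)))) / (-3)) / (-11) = -136 *sqrt(7) / 70455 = -0.01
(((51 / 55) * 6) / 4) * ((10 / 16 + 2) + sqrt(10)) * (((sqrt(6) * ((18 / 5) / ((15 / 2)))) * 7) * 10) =67473 * sqrt(6) / 550 + 25704 * sqrt(15) / 275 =662.50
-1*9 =-9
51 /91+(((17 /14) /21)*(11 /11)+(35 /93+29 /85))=4484211 /3356990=1.34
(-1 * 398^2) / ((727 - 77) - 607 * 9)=32.91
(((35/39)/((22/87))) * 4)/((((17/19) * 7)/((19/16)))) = 52345/19448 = 2.69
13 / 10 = 1.30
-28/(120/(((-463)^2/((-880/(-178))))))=-133551887/13200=-10117.57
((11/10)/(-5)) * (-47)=517/50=10.34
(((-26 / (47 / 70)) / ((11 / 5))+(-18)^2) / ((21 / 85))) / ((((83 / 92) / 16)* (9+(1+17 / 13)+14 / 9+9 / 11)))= 96622543680 / 60102707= 1607.62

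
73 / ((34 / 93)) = 6789 / 34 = 199.68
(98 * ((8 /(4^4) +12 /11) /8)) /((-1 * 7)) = -1.96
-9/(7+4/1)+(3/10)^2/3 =-867/1100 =-0.79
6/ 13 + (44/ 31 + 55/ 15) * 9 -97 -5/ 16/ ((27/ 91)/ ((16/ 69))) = -38296619/ 750789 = -51.01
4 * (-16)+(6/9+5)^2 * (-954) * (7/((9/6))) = -429068/3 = -143022.67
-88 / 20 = -4.40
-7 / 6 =-1.17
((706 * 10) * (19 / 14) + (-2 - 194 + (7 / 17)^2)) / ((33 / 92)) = 1746809980 / 66759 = 26165.91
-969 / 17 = -57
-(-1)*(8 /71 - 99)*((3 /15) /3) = -7021 /1065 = -6.59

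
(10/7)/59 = 10/413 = 0.02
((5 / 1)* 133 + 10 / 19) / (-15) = -843 / 19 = -44.37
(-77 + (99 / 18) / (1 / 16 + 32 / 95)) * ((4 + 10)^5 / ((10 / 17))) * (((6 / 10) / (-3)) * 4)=701799008064 / 15175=46247051.60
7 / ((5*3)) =7 / 15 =0.47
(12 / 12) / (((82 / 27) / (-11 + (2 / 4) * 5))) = -459 / 164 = -2.80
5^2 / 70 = 5 / 14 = 0.36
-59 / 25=-2.36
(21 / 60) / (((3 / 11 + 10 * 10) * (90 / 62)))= 2387 / 992700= 0.00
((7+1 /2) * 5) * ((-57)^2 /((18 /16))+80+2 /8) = 890475 /8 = 111309.38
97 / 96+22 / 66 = 1.34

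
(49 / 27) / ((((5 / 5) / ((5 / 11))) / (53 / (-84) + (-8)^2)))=186305 / 3564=52.27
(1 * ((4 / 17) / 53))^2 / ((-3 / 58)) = -928 / 2435403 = -0.00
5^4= 625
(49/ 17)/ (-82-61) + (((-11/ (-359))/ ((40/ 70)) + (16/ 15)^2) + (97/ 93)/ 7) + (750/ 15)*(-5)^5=-26631645862962493/ 170443973700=-156248.68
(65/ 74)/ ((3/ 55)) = 3575/ 222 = 16.10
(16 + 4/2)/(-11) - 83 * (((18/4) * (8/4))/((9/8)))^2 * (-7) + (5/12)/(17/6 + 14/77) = 162784993/4378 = 37182.50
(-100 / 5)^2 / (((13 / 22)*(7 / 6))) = 52800 / 91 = 580.22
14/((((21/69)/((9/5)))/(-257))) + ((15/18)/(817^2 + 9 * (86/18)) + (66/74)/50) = -78836651316667/3704802600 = -21279.58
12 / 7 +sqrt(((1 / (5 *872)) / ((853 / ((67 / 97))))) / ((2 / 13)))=sqrt(39276738995) / 180375380 +12 / 7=1.72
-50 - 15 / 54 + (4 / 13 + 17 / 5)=-54487 / 1170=-46.57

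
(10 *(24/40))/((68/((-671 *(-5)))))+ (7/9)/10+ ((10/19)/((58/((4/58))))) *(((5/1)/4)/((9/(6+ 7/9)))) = 65152840309/220030830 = 296.11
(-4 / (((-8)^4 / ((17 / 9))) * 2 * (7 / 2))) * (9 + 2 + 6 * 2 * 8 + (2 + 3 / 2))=-0.03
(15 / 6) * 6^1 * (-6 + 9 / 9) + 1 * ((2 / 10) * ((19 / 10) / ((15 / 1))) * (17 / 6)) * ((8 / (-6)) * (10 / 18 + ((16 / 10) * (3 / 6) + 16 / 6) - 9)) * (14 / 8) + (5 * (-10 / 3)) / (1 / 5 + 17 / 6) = -79.66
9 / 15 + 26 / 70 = 34 / 35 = 0.97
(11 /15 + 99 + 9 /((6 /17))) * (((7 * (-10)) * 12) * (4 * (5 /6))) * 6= -2103920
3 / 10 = 0.30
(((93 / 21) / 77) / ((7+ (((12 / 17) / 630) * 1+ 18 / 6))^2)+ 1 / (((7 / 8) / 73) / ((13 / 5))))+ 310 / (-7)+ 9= 22285379177133 / 122697153040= 181.63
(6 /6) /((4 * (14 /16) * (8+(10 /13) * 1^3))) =13 /399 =0.03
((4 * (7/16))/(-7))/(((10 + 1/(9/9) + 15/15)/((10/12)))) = -5/288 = -0.02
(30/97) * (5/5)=30/97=0.31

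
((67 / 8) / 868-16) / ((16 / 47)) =-46.97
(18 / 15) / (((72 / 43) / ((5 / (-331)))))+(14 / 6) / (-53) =-3849 / 70172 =-0.05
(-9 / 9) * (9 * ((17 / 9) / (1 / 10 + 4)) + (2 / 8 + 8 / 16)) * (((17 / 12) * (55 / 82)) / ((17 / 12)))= -44165 / 13448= -3.28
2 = 2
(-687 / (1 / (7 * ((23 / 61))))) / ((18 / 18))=-110607 / 61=-1813.23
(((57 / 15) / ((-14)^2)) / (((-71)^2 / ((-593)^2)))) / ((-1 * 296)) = -6681331 / 1462293280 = -0.00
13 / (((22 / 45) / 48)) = 14040 / 11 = 1276.36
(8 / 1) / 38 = 4 / 19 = 0.21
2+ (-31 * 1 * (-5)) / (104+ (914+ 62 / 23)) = 2.15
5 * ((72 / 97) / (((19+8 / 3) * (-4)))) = -54 / 1261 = -0.04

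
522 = 522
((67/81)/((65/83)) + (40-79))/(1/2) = -399548/5265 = -75.89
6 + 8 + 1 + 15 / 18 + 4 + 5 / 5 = 125 / 6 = 20.83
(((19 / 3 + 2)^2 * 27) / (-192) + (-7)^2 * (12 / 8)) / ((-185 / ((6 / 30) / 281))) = -4079 / 16635200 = -0.00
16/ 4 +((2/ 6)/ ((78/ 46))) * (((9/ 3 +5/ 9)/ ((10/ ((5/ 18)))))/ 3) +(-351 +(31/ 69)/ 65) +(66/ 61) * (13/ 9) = -68892514526/ 199443465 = -345.42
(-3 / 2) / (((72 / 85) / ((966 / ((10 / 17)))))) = -46529 / 16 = -2908.06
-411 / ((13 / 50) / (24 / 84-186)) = 2055000 / 7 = 293571.43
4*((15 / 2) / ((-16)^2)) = 15 / 128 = 0.12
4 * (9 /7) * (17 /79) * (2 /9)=136 /553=0.25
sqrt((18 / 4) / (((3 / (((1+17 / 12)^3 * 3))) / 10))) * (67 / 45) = 1943 * sqrt(435) / 1080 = 37.52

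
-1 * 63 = -63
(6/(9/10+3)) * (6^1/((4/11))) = 330/13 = 25.38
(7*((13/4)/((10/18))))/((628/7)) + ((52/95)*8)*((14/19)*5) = 75219053/4534160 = 16.59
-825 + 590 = -235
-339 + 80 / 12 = -997 / 3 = -332.33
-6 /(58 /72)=-216 /29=-7.45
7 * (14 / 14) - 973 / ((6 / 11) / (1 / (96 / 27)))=-31661 / 64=-494.70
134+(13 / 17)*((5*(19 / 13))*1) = 2373 / 17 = 139.59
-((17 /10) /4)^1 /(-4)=17 /160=0.11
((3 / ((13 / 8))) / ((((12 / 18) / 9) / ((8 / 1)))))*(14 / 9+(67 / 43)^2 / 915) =2277704736 / 7331285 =310.68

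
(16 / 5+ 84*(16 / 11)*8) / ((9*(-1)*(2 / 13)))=-350584 / 495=-708.25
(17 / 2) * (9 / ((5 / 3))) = 459 / 10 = 45.90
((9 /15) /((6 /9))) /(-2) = -9 /20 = -0.45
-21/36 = -7/12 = -0.58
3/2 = 1.50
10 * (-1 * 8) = -80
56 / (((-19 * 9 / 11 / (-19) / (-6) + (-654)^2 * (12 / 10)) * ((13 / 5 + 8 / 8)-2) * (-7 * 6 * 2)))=-275 / 338750982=-0.00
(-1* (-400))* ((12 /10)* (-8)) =-3840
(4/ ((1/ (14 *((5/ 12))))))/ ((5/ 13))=182/ 3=60.67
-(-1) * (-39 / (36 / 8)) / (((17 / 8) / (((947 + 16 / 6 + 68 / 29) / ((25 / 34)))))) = -1378208 / 261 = -5280.49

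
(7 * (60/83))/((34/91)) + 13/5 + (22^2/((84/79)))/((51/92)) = 372137879/444465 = 837.27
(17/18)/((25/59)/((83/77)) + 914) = 4897/4741182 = 0.00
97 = 97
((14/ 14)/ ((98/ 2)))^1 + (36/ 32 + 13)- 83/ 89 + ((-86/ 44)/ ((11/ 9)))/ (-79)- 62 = -16263498805/ 333494392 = -48.77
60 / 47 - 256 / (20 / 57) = -171156 / 235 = -728.32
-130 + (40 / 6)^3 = 4490 / 27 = 166.30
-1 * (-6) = 6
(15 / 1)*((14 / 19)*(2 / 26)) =210 / 247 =0.85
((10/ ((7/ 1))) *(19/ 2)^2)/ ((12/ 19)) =34295/ 168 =204.14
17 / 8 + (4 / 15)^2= 3953 / 1800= 2.20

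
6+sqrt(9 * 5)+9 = 3 * sqrt(5)+15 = 21.71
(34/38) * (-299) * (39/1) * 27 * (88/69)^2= -200236608/437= -458207.34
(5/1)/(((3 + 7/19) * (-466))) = -95/29824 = -0.00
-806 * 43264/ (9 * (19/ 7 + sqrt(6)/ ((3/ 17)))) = 4637814272/ 81717-29047363072 * sqrt(6)/ 245151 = -233479.67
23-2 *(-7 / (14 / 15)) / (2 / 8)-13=70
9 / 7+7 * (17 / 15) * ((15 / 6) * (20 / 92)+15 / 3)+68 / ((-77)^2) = 12348153 / 272734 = 45.28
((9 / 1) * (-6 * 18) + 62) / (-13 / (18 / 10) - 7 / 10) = 114.87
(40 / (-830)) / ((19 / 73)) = -292 / 1577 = -0.19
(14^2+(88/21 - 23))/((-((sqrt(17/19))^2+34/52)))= -1838174/16065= -114.42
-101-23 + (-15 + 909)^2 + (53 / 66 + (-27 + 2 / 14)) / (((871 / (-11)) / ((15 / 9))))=87699405737 / 109746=799112.55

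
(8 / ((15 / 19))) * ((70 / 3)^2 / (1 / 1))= 148960 / 27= 5517.04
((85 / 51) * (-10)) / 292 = -25 / 438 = -0.06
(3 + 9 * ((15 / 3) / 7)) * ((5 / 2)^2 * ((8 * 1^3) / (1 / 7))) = 3300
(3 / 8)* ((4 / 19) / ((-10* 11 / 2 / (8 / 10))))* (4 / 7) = -24 / 36575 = -0.00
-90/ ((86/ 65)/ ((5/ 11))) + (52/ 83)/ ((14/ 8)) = -8398741/ 274813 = -30.56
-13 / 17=-0.76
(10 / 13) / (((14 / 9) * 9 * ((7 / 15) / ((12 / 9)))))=100 / 637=0.16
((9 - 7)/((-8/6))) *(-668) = 1002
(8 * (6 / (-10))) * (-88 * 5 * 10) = 21120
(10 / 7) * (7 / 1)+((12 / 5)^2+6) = 544 / 25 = 21.76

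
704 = 704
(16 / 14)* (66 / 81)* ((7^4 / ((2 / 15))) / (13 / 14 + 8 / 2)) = 2112880 / 621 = 3402.38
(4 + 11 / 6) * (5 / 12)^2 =875 / 864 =1.01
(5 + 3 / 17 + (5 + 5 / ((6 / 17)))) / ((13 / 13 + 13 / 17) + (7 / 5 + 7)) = 12415 / 5184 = 2.39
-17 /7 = -2.43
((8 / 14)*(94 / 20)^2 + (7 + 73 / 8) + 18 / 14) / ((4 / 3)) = 126141 / 5600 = 22.53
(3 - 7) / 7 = -4 / 7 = -0.57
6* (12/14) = 36/7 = 5.14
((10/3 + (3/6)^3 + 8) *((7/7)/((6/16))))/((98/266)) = 5225/63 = 82.94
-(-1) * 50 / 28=25 / 14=1.79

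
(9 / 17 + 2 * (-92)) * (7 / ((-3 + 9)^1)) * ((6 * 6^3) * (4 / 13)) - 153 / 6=-85381.66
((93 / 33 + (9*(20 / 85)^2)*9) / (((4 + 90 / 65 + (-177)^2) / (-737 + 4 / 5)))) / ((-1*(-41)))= -222181479 / 53093200633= -0.00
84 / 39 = 28 / 13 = 2.15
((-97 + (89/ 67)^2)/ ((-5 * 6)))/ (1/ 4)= 285008/ 22445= 12.70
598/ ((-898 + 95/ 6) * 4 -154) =-897/ 5524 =-0.16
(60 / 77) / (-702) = -10 / 9009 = -0.00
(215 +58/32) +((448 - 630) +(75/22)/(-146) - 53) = -233973/12848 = -18.21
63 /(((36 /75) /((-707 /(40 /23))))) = -1707405 /32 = -53356.41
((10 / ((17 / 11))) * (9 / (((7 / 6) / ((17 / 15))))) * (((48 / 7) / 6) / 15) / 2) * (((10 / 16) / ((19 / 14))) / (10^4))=33 / 332500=0.00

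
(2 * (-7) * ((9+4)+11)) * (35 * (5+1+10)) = -188160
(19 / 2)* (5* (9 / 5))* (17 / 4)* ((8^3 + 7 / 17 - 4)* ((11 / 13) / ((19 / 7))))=5989599 / 104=57592.30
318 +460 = 778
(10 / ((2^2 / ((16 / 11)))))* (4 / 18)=80 / 99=0.81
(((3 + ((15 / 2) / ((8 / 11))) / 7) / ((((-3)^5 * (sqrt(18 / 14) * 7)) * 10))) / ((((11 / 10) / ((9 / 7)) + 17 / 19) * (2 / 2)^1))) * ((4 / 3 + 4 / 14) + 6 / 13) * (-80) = 0.02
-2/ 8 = -1/ 4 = -0.25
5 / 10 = 1 / 2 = 0.50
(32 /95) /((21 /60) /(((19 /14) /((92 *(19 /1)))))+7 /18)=576 /771533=0.00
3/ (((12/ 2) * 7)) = 1/ 14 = 0.07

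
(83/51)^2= 6889/2601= 2.65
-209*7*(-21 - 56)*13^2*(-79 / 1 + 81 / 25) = -36058007986 / 25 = -1442320319.44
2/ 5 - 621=-3103/ 5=-620.60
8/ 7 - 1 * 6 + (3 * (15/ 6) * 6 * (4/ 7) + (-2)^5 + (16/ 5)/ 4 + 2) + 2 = -6.34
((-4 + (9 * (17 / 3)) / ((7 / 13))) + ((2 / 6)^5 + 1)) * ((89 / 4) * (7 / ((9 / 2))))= 13885157 / 4374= 3174.48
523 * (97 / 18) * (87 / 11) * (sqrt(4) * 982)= 1444717418 / 33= 43779315.70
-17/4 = -4.25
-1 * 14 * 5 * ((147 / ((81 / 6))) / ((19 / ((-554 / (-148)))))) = -950110 / 6327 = -150.17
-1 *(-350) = 350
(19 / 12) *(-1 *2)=-19 / 6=-3.17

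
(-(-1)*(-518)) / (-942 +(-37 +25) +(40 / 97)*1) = 3589 / 6607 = 0.54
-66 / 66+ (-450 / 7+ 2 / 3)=-1357 / 21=-64.62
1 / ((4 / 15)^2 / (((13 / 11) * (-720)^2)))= 94770000 / 11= 8615454.55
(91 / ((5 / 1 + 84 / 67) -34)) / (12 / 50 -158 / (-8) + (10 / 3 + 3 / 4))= -70350 / 516373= -0.14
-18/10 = -9/5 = -1.80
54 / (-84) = -9 / 14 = -0.64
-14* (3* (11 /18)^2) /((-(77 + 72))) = 847 /8046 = 0.11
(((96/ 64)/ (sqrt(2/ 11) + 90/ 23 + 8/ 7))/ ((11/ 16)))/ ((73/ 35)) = 18347560/ 88046687 - 3628940 * sqrt(22)/ 968513557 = 0.19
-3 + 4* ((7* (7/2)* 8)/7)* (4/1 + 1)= 557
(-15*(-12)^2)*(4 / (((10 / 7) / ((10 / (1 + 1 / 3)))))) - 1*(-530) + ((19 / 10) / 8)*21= -3586001 / 80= -44825.01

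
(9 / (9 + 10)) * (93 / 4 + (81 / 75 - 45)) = -9.79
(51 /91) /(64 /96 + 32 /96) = 51 /91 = 0.56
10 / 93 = 0.11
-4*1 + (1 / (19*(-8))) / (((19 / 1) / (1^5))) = -11553 / 2888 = -4.00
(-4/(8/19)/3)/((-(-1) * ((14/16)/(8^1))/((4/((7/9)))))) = -148.90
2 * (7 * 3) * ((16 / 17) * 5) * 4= 13440 / 17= 790.59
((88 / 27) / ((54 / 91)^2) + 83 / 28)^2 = 149.33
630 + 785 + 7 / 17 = 24062 / 17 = 1415.41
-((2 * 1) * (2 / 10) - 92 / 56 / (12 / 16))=188 / 105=1.79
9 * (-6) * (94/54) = -94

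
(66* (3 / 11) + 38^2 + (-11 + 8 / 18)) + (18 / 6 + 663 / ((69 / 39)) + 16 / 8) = 379055 / 207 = 1831.18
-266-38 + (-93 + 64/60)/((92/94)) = -274573/690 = -397.93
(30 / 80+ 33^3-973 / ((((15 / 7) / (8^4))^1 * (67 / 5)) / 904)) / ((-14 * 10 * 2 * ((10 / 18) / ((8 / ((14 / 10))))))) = 605098521879 / 131320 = 4607816.95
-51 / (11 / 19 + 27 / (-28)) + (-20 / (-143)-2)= 3825346 / 29315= 130.49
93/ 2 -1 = 91/ 2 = 45.50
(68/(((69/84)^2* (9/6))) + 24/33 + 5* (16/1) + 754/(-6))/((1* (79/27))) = 3495213/459701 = 7.60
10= 10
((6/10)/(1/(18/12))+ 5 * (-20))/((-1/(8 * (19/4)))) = 18829/5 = 3765.80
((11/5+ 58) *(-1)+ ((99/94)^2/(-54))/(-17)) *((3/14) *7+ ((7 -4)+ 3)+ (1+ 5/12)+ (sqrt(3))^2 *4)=-22696878059/18025440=-1259.16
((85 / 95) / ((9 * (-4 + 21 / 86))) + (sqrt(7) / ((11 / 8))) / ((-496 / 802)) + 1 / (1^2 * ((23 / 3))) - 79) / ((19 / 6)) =-11791328 / 473271 - 2406 * sqrt(7) / 6479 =-25.90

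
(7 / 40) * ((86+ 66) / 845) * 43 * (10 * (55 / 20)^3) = 7611989 / 27040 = 281.51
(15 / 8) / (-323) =-15 / 2584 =-0.01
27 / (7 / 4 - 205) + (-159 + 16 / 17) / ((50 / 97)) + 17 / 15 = -211208117 / 691050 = -305.63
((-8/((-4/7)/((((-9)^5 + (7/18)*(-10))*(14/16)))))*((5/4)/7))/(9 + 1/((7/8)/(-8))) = 32552905/36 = 904247.36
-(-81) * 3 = 243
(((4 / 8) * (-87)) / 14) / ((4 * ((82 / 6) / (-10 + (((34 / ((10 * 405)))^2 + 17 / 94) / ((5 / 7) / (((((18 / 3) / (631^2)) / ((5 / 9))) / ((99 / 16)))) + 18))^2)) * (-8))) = -7176291849981605529981966410882897 / 101006995172780366638922710575000000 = -0.07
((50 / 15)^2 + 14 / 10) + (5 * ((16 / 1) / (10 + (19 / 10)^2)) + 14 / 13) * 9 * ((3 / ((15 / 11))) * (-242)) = -26523188429 / 796185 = -33312.85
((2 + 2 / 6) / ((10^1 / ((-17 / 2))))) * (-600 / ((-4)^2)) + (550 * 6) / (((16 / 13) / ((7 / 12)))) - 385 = 20055 / 16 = 1253.44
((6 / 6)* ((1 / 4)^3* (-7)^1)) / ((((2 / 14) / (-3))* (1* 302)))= 0.01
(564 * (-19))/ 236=-2679/ 59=-45.41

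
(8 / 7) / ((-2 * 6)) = -0.10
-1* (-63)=63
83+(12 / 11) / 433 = 395341 / 4763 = 83.00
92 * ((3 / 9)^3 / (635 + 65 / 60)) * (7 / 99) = 2576 / 6801003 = 0.00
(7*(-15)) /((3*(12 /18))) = -105 /2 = -52.50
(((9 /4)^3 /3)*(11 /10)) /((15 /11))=9801 /3200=3.06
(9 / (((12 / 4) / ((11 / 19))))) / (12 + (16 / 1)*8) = 33 / 2660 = 0.01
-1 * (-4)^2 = -16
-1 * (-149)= 149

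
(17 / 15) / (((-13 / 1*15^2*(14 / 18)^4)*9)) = -459 / 3901625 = -0.00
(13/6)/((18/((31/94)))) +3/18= 0.21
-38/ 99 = -0.38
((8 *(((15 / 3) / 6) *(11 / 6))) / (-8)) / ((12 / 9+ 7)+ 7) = -55 / 552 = -0.10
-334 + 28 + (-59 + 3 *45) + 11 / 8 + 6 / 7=-12755 / 56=-227.77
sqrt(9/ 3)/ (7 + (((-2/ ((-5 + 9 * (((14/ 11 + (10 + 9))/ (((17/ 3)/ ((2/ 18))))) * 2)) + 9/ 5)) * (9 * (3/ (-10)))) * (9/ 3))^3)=50570904392 * sqrt(3)/ 3829196912267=0.02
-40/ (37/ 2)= -2.16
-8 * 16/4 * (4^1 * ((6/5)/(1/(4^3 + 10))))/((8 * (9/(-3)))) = 2368/5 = 473.60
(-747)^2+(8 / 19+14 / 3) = 31806803 / 57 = 558014.09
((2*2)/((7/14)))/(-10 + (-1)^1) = -8/11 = -0.73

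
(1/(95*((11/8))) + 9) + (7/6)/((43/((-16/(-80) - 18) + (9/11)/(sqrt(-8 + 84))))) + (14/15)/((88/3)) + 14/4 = 21*sqrt(19)/35948 + 591011/49020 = 12.06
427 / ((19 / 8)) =3416 / 19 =179.79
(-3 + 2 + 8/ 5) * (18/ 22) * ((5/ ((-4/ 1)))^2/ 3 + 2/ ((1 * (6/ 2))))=513/ 880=0.58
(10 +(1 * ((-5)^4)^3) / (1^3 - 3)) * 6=-732421815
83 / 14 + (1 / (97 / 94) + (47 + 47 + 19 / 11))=1533011 / 14938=102.62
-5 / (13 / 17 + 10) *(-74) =6290 / 183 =34.37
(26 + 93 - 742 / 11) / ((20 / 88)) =1134 / 5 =226.80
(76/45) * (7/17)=532/765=0.70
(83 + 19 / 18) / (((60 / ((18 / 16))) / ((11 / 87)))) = 16643 / 83520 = 0.20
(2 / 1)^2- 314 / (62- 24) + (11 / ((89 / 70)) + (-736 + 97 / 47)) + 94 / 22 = -634069419 / 874247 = -725.27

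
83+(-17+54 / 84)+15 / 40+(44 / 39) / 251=36740581 / 548184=67.02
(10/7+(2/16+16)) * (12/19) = 2949/266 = 11.09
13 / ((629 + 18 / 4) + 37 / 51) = 1326 / 64691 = 0.02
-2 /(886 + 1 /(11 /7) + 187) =-11 /5905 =-0.00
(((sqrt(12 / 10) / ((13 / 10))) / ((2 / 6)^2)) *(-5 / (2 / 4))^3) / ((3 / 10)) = -60000 *sqrt(30) / 13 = -25279.50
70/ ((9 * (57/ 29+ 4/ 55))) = 111650/ 29259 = 3.82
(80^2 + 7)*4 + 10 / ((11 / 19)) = 282098 / 11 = 25645.27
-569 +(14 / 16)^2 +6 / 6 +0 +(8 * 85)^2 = 29557297 / 64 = 461832.77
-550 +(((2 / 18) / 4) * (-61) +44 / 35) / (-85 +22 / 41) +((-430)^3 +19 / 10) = -346921645205987 / 4363380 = -79507548.09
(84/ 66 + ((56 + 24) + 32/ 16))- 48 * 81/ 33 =-380/ 11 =-34.55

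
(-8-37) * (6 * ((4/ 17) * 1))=-1080/ 17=-63.53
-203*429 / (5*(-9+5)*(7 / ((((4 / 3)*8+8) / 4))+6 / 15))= 87087 / 38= 2291.76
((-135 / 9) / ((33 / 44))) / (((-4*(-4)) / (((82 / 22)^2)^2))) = -14128805 / 58564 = -241.25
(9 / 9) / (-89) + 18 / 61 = 1541 / 5429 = 0.28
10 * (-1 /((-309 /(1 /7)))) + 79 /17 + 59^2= 128170898 /36771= 3485.65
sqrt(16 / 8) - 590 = -590+sqrt(2) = -588.59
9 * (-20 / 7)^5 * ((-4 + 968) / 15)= -1850880000 / 16807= -110125.54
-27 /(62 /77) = -2079 /62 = -33.53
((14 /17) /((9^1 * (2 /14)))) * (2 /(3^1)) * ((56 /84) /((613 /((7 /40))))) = 343 /4220505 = 0.00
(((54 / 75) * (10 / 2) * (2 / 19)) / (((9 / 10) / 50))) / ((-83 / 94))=-37600 / 1577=-23.84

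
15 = 15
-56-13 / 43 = -2421 / 43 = -56.30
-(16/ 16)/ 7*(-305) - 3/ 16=4859/ 112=43.38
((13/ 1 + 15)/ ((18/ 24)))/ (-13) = -112/ 39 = -2.87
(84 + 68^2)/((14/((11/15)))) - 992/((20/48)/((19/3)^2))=-10001242/105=-95249.92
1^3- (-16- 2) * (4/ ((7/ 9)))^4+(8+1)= 30257098/ 2401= 12601.87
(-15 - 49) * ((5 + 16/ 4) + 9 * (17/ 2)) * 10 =-54720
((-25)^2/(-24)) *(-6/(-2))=-625/8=-78.12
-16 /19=-0.84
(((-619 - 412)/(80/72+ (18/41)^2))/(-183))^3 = 140553899899971659037/1742234427547157656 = 80.67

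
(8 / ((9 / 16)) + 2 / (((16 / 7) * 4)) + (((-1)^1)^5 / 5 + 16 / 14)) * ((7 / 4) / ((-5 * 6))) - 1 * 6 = -1191869 / 172800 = -6.90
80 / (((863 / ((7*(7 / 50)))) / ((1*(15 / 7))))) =168 / 863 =0.19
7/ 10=0.70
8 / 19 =0.42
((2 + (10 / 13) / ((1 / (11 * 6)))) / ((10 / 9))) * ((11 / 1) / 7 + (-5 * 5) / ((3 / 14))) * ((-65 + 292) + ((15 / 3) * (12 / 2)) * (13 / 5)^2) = -2349346.31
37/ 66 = 0.56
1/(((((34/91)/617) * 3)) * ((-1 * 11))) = -56147/1122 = -50.04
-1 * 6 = -6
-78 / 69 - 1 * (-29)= 641 / 23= 27.87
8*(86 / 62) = 344 / 31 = 11.10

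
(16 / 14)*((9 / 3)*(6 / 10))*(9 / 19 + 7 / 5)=12816 / 3325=3.85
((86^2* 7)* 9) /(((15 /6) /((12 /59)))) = 11182752 /295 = 37907.63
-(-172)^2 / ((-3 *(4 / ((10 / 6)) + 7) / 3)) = 147920 / 47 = 3147.23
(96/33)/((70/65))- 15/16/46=151933/56672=2.68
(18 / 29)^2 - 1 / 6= 1103 / 5046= 0.22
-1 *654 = -654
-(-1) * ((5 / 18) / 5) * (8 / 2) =2 / 9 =0.22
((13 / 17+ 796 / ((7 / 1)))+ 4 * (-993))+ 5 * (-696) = -873165 / 119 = -7337.52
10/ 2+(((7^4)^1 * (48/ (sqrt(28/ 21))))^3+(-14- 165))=-174+574025862799872 * sqrt(3)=994241959227765.86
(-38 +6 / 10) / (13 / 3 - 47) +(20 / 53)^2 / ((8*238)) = 187542031 / 213933440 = 0.88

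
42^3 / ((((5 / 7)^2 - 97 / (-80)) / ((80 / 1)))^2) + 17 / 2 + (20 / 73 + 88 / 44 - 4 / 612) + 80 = 18084312499727108563 / 113186668338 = 159774227.52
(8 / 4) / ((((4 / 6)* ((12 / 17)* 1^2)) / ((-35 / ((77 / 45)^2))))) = -50.80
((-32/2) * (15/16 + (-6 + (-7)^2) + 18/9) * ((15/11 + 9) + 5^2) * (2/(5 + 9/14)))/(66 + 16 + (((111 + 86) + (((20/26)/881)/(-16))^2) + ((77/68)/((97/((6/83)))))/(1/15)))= -9198398388035173175040/278587051390551383447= -33.02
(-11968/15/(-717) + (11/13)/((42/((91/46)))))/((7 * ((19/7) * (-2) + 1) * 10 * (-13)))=1140491/3987523800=0.00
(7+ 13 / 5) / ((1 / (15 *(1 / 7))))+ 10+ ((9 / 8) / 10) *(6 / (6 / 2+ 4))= 8587 / 280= 30.67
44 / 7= 6.29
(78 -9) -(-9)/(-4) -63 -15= -45/4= -11.25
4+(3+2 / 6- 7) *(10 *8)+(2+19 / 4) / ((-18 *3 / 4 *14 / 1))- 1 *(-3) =-24055 / 84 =-286.37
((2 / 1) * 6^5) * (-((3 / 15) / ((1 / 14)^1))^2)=-3048192 / 25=-121927.68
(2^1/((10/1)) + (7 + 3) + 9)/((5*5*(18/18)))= 96/125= 0.77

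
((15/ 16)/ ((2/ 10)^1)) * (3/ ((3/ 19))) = 1425/ 16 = 89.06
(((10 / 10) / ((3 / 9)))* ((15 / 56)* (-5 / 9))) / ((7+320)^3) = -0.00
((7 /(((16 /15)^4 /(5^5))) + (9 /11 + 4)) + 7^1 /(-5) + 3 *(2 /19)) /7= 1157511580847 /479395840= 2414.52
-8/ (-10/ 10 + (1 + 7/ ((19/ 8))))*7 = -19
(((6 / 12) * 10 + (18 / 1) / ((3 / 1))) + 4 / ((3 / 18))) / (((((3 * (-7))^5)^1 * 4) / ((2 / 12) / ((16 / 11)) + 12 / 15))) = -0.00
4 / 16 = 1 / 4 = 0.25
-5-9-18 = -32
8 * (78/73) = 624/73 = 8.55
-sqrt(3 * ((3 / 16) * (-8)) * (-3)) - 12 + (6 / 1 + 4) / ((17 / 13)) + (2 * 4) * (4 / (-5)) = -914 / 85 - 3 * sqrt(6) / 2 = -14.43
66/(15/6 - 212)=-132/419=-0.32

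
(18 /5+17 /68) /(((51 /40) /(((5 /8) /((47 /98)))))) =18865 /4794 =3.94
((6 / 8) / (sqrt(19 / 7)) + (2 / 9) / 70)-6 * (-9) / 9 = 6.46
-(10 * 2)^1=-20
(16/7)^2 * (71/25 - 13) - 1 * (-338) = 349026/1225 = 284.92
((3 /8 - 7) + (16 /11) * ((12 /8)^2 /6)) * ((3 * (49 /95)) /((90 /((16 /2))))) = -5243 /6270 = -0.84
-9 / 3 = -3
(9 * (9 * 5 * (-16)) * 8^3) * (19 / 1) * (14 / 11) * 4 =-3530096640 / 11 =-320917876.36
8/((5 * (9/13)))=104/45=2.31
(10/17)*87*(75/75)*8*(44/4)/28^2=4785/833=5.74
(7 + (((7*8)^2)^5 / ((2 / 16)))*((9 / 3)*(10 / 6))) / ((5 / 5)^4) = 12132219563844567047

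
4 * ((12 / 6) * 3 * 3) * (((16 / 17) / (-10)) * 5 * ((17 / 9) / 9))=-64 / 9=-7.11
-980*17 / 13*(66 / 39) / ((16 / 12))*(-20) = 5497800 / 169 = 32531.36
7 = 7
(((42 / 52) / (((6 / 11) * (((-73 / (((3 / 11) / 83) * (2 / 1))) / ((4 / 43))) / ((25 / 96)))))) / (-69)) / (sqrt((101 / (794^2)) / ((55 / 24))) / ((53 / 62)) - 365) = -21306077148125 / 166165226728735041760368 - 114147425 * sqrt(33330) / 6065030775598829024253432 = -0.00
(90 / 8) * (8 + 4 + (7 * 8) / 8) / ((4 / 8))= 855 / 2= 427.50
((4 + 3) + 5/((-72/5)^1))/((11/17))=8143/792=10.28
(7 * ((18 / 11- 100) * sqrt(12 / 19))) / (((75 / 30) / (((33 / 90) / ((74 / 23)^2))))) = -2003323 * sqrt(57) / 1950825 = -7.75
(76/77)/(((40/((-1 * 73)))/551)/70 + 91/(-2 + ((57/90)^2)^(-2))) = 1679358839384/36729980220329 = 0.05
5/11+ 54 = 599/11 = 54.45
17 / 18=0.94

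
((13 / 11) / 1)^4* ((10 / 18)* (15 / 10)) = 142805 / 87846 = 1.63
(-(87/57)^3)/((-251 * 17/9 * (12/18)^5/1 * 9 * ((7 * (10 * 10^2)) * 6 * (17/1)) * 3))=658503/222900160448000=0.00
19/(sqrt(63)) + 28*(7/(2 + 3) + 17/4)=19*sqrt(7)/21 + 791/5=160.59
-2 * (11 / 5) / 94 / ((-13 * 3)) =11 / 9165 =0.00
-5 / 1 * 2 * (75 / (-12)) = 125 / 2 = 62.50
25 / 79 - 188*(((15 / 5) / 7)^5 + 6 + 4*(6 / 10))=-1581.60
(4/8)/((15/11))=11/30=0.37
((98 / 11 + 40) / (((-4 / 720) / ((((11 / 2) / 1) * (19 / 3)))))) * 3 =-919980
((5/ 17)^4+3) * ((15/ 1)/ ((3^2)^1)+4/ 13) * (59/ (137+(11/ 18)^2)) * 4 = 492975540288/ 48326670457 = 10.20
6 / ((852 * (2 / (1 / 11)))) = 1 / 3124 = 0.00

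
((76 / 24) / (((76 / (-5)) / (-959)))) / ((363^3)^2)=4795 / 54909942879110616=0.00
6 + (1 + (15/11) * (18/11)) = 1117/121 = 9.23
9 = 9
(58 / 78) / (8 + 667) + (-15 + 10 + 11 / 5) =-73681 / 26325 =-2.80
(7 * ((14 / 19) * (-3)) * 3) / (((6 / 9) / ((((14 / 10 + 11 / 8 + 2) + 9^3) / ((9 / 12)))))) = -12943791 / 190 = -68125.22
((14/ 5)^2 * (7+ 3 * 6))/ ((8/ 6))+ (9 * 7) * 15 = 1092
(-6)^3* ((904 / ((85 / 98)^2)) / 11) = -1875315456 / 79475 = -23596.29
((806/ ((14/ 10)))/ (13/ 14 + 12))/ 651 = 260/ 3801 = 0.07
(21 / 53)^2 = 441 / 2809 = 0.16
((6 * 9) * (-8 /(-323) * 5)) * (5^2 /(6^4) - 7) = -45235 /969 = -46.68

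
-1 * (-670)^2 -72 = -448972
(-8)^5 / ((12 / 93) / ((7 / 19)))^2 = -96438272 / 361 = -267142.03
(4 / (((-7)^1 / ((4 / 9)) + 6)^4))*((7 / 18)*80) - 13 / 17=-265798357 / 353956473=-0.75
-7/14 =-0.50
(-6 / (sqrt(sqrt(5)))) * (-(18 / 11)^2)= 1944 * 5^(3 / 4) / 605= 10.74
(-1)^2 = 1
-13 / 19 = -0.68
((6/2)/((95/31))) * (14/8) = 651/380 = 1.71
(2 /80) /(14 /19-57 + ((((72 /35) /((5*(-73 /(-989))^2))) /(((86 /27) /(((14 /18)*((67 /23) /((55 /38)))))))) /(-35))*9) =-974540875 /2565248390536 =-0.00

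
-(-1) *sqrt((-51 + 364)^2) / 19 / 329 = 0.05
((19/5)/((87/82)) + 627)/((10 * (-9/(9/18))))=-274303/78300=-3.50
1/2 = 0.50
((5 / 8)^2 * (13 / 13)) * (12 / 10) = 15 / 32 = 0.47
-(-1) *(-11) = -11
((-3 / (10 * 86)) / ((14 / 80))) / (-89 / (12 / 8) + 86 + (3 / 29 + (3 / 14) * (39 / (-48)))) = -16704 / 22287029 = -0.00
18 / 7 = 2.57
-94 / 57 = -1.65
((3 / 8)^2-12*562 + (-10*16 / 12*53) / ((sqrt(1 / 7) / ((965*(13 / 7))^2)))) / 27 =-333639293000*sqrt(7) / 3969-143869 / 576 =-222405539.99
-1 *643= -643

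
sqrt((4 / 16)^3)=1 / 8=0.12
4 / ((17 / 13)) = 52 / 17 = 3.06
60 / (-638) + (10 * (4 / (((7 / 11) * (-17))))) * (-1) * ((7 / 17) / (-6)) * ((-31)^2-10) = -241.41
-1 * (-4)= 4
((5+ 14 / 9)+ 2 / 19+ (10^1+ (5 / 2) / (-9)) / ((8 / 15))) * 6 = 68099 / 456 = 149.34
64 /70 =32 /35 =0.91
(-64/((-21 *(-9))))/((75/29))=-1856/14175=-0.13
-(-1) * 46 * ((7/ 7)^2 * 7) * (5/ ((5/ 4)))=1288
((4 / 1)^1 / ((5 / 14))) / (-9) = -56 / 45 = -1.24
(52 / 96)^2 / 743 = 169 / 427968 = 0.00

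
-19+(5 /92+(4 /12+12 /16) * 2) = -4631 /276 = -16.78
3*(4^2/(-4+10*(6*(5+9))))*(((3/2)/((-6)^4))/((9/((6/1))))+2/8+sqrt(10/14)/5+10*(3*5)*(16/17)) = 12*sqrt(35)/7315+3115925/383724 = 8.13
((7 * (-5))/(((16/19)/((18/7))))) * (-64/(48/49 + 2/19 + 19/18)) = 114624720/35869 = 3195.65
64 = 64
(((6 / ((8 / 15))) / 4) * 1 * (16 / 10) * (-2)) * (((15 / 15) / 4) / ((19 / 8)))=-18 / 19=-0.95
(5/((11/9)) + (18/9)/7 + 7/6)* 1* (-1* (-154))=2561/3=853.67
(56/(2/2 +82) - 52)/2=-2130/83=-25.66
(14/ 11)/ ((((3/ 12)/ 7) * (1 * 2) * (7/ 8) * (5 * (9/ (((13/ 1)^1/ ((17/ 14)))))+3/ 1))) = 40768/ 14421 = 2.83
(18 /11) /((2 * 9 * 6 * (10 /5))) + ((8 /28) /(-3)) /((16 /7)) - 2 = -179 /88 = -2.03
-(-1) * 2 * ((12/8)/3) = 1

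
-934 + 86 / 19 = -17660 / 19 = -929.47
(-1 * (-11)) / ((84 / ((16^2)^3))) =46137344 / 21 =2197016.38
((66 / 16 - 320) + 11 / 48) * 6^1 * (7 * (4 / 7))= -15151 / 2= -7575.50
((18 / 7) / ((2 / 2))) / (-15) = -6 / 35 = -0.17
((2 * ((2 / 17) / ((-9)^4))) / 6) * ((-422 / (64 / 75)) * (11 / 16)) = -58025 / 28553472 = -0.00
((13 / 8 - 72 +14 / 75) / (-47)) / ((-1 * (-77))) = 42113 / 2171400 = 0.02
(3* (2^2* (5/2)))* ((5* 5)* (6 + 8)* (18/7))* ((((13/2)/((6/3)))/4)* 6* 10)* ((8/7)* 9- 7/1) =30273750/7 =4324821.43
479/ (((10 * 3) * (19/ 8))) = 1916/ 285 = 6.72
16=16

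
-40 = -40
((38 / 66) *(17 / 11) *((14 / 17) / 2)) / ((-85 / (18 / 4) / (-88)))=1596 / 935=1.71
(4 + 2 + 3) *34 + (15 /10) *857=3183 /2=1591.50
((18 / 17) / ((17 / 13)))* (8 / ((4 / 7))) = 3276 / 289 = 11.34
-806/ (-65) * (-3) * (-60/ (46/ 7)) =7812/ 23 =339.65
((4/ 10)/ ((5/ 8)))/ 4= 4/ 25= 0.16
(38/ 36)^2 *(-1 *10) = -1805/ 162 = -11.14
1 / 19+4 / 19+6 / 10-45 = -44.14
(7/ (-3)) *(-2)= 14/ 3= 4.67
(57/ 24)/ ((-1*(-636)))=19/ 5088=0.00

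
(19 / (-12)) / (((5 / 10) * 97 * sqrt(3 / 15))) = -19 * sqrt(5) / 582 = -0.07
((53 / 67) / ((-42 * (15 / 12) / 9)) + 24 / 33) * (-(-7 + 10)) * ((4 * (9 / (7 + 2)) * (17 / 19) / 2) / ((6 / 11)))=-259454 / 44555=-5.82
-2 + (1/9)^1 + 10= 73/9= 8.11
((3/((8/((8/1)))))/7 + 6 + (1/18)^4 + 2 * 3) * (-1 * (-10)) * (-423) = -2146235965/40824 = -52572.90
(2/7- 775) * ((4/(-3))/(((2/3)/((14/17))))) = 1276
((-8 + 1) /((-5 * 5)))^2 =49 /625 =0.08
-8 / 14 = -4 / 7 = -0.57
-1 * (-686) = 686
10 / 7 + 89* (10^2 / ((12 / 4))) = 62330 / 21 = 2968.10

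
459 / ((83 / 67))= 30753 / 83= 370.52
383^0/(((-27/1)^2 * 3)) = 1/2187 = 0.00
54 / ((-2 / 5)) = -135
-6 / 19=-0.32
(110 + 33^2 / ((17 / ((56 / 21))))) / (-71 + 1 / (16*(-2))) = -152768 / 38641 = -3.95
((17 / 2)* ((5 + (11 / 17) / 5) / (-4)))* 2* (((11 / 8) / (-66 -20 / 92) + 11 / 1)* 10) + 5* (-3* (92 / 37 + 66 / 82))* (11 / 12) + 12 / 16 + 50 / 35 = -157622789805 / 64690948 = -2436.55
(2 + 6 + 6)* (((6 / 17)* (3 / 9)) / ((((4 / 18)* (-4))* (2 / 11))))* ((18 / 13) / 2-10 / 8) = 20097 / 3536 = 5.68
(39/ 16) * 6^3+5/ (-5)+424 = 1899/ 2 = 949.50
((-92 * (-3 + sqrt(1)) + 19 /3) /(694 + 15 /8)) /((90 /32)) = 0.10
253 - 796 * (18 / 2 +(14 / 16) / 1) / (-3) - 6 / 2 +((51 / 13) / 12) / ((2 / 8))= 223975 / 78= 2871.47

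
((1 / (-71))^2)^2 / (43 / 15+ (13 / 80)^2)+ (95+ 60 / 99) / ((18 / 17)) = 90.29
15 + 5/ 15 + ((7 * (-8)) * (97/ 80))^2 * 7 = 9686461/ 300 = 32288.20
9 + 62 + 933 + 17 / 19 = 19093 / 19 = 1004.89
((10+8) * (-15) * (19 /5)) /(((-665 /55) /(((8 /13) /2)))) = 2376 /91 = 26.11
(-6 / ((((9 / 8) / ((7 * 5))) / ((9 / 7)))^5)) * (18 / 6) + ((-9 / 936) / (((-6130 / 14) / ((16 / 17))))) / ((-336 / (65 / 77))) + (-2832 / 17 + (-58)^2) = -1843196802.59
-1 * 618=-618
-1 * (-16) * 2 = 32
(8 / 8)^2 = 1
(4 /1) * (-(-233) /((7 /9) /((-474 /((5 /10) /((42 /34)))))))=-23855472 /17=-1403263.06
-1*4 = -4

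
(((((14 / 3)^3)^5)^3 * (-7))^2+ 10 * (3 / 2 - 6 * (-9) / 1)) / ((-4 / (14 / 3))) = -4862026606251904974776336118742311770819356731063605869011504008395840589950011773808740012534774682092533 / 52367781408526274555348384876860364040248694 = -92843853137919888890805430000000000000000000000000000000000000.00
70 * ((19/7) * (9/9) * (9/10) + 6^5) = 544491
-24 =-24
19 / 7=2.71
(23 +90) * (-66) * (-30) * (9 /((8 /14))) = 3523905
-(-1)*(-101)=-101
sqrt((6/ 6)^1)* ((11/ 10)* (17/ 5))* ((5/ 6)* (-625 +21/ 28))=-466939/ 240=-1945.58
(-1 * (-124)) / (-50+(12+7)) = -4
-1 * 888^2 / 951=-262848 / 317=-829.17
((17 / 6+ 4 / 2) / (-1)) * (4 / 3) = -58 / 9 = -6.44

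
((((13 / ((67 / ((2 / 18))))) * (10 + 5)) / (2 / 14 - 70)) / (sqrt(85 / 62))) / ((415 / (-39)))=1183 * sqrt(5270) / 231142965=0.00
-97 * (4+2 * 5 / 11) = -5238 / 11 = -476.18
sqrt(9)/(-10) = -3/10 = -0.30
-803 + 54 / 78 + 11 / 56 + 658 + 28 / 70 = -523109 / 3640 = -143.71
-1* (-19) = 19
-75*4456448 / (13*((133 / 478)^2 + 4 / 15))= -1145505447936000 / 15330523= -74720572.02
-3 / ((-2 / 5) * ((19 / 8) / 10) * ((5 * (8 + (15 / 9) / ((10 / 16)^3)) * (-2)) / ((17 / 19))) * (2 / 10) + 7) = -95625 / 323483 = -0.30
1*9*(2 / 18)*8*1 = 8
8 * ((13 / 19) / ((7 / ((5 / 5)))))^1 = 104 / 133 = 0.78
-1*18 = -18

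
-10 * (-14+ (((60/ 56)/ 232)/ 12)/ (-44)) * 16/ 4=40015385/ 71456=560.00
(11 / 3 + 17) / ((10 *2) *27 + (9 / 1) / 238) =0.04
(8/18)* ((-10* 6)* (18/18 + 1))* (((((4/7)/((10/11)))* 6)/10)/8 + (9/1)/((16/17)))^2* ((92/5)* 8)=-22202257236/30625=-724971.66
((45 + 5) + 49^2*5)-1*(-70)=12125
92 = 92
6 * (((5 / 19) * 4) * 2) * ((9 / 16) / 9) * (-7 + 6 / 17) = -1695 / 323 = -5.25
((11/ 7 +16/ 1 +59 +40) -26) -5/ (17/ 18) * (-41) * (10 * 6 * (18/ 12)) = 2335478/ 119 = 19625.87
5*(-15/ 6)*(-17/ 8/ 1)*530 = 112625/ 8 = 14078.12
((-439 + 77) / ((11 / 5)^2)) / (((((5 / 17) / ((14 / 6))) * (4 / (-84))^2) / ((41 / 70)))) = -153265.12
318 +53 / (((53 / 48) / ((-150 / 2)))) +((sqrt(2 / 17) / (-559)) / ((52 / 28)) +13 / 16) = -3281.19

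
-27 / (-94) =27 / 94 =0.29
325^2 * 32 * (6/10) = 2028000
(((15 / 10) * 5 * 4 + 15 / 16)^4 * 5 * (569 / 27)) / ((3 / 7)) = 14761010446875 / 65536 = 225235144.76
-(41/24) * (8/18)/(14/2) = -41/378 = -0.11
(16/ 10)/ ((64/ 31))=31/ 40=0.78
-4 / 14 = -2 / 7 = -0.29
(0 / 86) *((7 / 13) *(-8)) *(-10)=0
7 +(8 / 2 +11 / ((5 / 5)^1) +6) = 28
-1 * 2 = -2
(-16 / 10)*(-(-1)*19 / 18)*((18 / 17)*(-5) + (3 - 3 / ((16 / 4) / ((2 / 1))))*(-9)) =2698 / 85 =31.74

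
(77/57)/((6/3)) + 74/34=5527/1938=2.85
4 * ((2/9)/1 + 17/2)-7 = 251/9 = 27.89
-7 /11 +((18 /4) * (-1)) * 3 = -311 /22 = -14.14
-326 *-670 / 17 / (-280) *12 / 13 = -65526 / 1547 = -42.36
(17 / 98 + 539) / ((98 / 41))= 2166399 / 9604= 225.57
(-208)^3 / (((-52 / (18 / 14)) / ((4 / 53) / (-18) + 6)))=494940160 / 371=1334070.51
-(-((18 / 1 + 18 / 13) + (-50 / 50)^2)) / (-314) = -265 / 4082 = -0.06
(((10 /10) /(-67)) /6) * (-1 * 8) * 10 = 40 /201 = 0.20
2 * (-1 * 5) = -10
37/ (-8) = -4.62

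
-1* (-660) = 660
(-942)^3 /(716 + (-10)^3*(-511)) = -69658074 /42643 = -1633.52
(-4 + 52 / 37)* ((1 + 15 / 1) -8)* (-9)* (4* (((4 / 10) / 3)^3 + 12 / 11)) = 41562112 / 50875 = 816.95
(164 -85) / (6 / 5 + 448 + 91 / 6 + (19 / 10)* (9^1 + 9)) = 2370 / 14957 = 0.16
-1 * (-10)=10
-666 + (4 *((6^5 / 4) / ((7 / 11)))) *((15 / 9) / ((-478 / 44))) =-4250538 / 1673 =-2540.67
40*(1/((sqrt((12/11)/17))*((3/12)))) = 80*sqrt(561)/3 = 631.61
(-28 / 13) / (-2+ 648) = -14 / 4199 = -0.00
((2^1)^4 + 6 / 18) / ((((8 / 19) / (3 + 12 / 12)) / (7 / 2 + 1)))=2793 / 4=698.25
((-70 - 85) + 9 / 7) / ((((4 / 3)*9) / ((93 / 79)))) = -8339 / 553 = -15.08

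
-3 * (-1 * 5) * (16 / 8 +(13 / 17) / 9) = 1595 / 51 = 31.27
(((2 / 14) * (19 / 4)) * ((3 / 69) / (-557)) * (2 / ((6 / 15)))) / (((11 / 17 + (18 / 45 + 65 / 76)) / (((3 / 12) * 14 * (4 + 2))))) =-0.00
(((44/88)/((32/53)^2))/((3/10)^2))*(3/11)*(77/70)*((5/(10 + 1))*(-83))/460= -1165735/3108864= -0.37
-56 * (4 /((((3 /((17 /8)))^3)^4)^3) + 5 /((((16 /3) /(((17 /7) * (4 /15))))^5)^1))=-18961998808319086760526433305042207769063950548008567 /2284161992075963863215455948606137918325426466324480000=-0.01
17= 17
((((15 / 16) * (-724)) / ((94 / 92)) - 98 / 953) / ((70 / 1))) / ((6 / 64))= -476154376 / 4703055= -101.24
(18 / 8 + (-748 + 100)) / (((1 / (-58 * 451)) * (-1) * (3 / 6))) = -33783057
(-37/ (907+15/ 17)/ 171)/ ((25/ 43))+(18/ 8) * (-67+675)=90261091753/ 65980350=1368.00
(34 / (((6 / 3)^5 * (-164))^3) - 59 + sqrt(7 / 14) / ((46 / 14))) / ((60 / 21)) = -29847058382967 / 1445378129920 + 49 * sqrt(2) / 920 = -20.57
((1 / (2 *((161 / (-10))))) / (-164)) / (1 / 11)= 55 / 26404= 0.00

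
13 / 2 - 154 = -147.50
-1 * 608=-608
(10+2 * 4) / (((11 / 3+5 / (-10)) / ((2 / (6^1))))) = 36 / 19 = 1.89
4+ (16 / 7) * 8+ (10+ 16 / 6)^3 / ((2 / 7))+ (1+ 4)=7140.32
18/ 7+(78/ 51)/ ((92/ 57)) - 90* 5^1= -2444037/ 5474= -446.48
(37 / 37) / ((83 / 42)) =42 / 83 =0.51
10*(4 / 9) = 40 / 9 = 4.44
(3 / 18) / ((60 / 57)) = 19 / 120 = 0.16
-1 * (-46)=46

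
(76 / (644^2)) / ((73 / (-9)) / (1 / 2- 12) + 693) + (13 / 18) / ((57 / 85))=357652827713 / 332082996588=1.08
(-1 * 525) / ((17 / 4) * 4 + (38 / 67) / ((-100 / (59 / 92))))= -53935000 / 1746093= -30.89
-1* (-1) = 1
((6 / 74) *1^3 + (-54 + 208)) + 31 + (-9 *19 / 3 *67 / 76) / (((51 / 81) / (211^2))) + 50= -8939180815 / 2516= -3552933.55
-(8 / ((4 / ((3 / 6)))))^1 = -1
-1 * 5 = -5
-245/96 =-2.55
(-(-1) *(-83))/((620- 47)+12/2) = -83/579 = -0.14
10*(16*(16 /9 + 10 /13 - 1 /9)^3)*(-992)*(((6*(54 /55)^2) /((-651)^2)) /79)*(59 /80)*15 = -139857753600 /31900705837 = -4.38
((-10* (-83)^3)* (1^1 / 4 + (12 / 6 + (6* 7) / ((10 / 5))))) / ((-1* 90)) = -17725397 / 12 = -1477116.42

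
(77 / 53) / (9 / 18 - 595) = -154 / 63017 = -0.00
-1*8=-8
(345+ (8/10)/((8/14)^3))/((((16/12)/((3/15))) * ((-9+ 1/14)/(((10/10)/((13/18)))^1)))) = -5281227/650000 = -8.12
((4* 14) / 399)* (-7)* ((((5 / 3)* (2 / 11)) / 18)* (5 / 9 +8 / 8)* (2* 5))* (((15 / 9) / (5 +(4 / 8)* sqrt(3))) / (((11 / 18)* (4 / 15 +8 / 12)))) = -2800000 / 18063243 +280000* sqrt(3) / 18063243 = -0.13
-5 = -5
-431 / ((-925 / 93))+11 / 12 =491171 / 11100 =44.25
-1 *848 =-848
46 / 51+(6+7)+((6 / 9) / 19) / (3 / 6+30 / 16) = 85407 / 6137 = 13.92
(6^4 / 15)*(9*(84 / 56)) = 5832 / 5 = 1166.40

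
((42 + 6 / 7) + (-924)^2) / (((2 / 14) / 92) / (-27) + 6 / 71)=10110403.74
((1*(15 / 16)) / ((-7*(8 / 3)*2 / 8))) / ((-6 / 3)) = 0.10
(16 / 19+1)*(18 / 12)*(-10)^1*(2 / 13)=-1050 / 247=-4.25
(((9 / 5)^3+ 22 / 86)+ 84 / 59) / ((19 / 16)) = 38113568 / 6025375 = 6.33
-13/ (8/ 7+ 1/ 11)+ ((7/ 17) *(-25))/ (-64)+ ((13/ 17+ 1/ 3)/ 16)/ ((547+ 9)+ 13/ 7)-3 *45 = -35206035817/ 242172480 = -145.38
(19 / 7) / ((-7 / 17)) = -323 / 49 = -6.59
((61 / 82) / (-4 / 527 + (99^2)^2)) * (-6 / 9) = -32147 / 6226679395929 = -0.00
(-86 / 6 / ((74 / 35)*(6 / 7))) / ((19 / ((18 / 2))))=-10535 / 2812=-3.75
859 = 859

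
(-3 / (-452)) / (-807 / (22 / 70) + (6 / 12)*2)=-33 / 12761768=-0.00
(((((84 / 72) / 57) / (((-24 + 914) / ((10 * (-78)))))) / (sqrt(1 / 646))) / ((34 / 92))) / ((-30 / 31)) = 64883 * sqrt(646) / 1293615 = 1.27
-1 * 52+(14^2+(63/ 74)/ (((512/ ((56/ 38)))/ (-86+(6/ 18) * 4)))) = 12939027/ 89984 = 143.79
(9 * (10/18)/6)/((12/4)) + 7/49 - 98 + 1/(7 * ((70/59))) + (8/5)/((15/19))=-1052141/11025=-95.43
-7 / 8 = -0.88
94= 94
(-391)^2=152881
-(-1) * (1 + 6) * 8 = 56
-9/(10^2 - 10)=-0.10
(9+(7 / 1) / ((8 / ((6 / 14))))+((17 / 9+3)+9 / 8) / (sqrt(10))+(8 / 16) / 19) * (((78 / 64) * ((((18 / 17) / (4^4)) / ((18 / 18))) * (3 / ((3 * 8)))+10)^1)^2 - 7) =19019411012701937 * sqrt(10) / 223424198737920+62768448815591381 / 47167330844672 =1599.96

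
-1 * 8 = -8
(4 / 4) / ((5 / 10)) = 2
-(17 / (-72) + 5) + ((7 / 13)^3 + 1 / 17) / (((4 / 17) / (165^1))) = 23089589 / 158184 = 145.97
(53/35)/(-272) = -53/9520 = -0.01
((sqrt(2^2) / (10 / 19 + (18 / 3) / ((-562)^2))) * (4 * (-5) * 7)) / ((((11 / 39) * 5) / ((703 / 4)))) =-164530404012 / 2481721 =-66296.90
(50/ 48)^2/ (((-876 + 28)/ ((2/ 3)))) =-625/ 732672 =-0.00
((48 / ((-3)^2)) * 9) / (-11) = -48 / 11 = -4.36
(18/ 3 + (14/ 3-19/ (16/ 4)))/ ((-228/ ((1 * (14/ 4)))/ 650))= -161525/ 2736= -59.04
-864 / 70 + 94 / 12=-947 / 210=-4.51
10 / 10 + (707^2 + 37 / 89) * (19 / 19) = 44486687 / 89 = 499850.42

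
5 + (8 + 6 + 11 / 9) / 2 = 227 / 18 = 12.61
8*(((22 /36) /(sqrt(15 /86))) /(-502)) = -22*sqrt(1290) /33885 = -0.02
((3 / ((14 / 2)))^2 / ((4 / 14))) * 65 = 585 / 14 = 41.79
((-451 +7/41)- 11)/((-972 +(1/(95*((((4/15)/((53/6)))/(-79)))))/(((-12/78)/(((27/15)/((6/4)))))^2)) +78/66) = 791483000/4535948777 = 0.17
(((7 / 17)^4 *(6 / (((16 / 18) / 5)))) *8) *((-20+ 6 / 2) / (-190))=64827 / 93347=0.69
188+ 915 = 1103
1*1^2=1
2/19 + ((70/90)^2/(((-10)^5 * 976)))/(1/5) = 0.11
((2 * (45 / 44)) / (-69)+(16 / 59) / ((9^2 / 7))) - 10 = -24196753 / 2418174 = -10.01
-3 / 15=-1 / 5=-0.20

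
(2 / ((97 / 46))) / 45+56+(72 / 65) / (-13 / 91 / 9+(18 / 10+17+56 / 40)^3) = 103170119325304 / 1841626006155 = 56.02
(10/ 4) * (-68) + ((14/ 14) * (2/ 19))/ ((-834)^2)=-1123322939/ 6607782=-170.00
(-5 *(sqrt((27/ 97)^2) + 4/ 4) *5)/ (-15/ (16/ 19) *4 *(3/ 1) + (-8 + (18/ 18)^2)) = 12400/ 85651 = 0.14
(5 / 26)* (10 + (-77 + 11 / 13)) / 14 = -1075 / 1183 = -0.91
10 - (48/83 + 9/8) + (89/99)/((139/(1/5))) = 379105841/45686520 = 8.30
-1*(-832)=832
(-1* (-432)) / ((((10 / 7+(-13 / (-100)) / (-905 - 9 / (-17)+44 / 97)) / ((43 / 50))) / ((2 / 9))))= 86151921408 / 1490573941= 57.80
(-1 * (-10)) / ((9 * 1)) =10 / 9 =1.11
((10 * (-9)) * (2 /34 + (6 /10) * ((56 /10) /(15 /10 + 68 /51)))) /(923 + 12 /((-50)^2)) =-595125 /4903463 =-0.12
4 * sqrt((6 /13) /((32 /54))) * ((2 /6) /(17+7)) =sqrt(26) /104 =0.05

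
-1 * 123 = -123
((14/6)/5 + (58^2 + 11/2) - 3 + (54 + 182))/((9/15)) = 108089/18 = 6004.94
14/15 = 0.93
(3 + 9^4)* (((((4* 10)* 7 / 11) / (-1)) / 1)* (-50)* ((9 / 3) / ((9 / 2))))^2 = 1715392000000 / 363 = 4725597796.14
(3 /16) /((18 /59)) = 59 /96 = 0.61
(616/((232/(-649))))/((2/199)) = -9944627/58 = -171459.09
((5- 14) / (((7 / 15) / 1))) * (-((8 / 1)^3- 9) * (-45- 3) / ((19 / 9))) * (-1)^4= -29334960 / 133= -220563.61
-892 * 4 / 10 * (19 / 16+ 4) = -18509 / 10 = -1850.90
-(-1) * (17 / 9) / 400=17 / 3600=0.00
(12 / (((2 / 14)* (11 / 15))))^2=1587600 / 121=13120.66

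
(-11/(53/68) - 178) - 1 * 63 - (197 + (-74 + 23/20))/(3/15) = -875.86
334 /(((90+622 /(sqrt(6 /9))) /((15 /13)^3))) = -16908750 /209530087+58429125 *sqrt(6) /209530087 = 0.60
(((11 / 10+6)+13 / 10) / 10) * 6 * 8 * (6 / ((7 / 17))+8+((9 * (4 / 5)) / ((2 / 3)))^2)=3508128 / 625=5613.00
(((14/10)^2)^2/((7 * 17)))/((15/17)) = 343/9375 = 0.04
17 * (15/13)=19.62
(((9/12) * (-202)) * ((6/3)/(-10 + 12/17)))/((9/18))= 5151/79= 65.20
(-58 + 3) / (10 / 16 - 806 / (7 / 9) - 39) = 280 / 5471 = 0.05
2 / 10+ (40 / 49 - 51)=-12246 / 245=-49.98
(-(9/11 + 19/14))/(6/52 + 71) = -4355/142373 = -0.03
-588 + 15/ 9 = -1759/ 3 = -586.33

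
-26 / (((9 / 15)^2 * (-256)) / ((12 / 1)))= 325 / 96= 3.39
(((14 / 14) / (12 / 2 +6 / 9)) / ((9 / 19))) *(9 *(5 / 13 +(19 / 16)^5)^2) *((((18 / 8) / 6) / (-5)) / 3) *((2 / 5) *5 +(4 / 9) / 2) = -8874058466667297 / 7432698603765760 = -1.19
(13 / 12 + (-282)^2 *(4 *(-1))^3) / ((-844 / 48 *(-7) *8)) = -8724917 / 1688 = -5168.79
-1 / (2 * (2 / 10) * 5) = -1 / 2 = -0.50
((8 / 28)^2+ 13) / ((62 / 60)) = 19230 / 1519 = 12.66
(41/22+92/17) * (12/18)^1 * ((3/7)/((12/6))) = 2721/2618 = 1.04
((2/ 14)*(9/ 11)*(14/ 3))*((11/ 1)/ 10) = 0.60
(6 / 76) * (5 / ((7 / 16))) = 120 / 133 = 0.90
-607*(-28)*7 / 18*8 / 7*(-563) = -38274992 / 9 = -4252776.89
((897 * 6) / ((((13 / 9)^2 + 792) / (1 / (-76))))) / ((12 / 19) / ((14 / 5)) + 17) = -1525797 / 294718822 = -0.01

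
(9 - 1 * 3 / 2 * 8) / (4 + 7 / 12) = -36 / 55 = -0.65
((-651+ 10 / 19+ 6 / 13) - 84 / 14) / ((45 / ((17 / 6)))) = -550919 / 13338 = -41.30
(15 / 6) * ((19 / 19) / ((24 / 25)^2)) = 3125 / 1152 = 2.71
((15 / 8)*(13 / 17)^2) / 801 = 845 / 617304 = 0.00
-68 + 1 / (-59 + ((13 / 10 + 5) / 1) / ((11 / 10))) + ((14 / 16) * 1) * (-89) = -341975 / 2344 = -145.89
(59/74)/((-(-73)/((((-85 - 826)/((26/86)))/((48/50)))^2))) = 56585569881875/525852288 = 107607.35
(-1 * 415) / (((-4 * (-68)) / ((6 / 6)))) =-415 / 272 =-1.53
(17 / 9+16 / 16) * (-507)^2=742586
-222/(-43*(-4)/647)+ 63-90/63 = -773.51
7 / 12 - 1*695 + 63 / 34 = -141283 / 204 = -692.56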